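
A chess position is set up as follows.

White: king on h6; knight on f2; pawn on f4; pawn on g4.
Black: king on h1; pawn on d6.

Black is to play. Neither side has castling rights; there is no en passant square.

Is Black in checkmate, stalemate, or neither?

neither

Black to move; black king on h1.
In check: yes, from the white knight on f2.
Legal moves for Black: Kh2, Kg2, Kg1.
Black is in check but has 3 legal moves → neither.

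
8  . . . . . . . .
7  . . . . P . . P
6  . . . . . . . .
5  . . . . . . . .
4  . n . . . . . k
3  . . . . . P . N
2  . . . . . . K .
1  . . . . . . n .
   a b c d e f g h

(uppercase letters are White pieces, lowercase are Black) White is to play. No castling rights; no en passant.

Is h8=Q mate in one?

yes

After h8=Q: black king on h4; in check: yes, from the white queen on h8.
King squares — g3: attacked by Kg2; h3: attacked by Kg2; g4: attacked by Pf3; g5: attacked by Nh3; h5: attacked by Qh8.
Black has no legal moves → checkmate.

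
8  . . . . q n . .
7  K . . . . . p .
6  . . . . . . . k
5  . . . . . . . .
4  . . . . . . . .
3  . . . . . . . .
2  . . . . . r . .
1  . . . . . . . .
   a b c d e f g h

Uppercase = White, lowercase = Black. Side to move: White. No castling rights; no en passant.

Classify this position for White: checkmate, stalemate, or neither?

White to move; white king on a7.
In check: no.
Legal moves for White: Kb7, Kb6, Ka6.
White has 3 legal moves and is not in check → neither.

neither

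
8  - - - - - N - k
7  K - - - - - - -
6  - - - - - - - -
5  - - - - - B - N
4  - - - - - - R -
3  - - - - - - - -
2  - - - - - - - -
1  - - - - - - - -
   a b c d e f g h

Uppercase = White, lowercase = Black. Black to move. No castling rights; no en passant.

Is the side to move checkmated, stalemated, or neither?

Black to move; black king on h8.
In check: no.
King squares — g7: attacked by Rg4; h7: attacked by Bf5; g8: attacked by Rg4.
Legal moves for Black: none.
Not in check and no legal moves → stalemate.

stalemate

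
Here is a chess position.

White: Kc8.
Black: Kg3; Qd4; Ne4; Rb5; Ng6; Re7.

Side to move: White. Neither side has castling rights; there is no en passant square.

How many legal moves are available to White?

0

White to move; king on c8.
In check: no.
Legal moves: none.
Count: 0.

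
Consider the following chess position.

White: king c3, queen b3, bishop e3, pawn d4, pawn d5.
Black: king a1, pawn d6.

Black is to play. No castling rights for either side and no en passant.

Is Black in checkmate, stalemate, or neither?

stalemate

Black to move; black king on a1.
In check: no.
King squares — b1: attacked by Qb3; a2: attacked by Qb3; b2: attacked by Qb3.
Legal moves for Black: none.
Not in check and no legal moves → stalemate.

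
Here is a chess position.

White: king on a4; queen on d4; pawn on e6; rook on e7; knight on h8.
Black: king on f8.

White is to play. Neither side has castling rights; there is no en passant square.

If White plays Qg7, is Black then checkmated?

After Qg7: black king on f8; in check: yes, from the white queen on g7.
King squares — e7: attacked by Qg7; f7: attacked by Pe6; g7: attacked by Re7; e8: attacked by Re7; g8: attacked by Qg7.
Black has no legal moves → checkmate.

yes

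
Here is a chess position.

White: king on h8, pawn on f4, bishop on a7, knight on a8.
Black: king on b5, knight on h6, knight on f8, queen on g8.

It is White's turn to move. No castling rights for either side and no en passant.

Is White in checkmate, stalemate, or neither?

checkmate

White to move; white king on h8.
In check: yes, from the black queen on g8.
King squares — g7: attacked by Qg8; h7: attacked by Nf8; g8: attacked by Nh6.
Legal moves for White: none.
In check with no legal moves → checkmate.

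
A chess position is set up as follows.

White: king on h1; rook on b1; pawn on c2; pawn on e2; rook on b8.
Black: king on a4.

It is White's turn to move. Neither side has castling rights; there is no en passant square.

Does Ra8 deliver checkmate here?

After Ra8: black king on a4; in check: yes, from the white rook on a8.
King squares — a3: attacked by Ra8; b3: attacked by Rb1; b4: attacked by Rb1; a5: attacked by Ra8; b5: attacked by Rb1.
Black has no legal moves → checkmate.

yes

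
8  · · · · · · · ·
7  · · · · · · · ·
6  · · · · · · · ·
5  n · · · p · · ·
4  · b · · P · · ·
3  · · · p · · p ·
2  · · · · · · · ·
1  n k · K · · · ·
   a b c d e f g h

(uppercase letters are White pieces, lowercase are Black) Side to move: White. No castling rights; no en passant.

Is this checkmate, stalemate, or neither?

stalemate

White to move; white king on d1.
In check: no.
King squares — c1: attacked by Kb1; e1: attacked by Bb4; c2: attacked by Na1; d2: attacked by Bb4; e2: attacked by Pd3.
Legal moves for White: none.
Not in check and no legal moves → stalemate.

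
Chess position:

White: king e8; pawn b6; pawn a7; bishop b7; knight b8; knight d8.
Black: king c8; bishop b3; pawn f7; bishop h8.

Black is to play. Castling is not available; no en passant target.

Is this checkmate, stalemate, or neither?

Black to move; black king on c8.
In check: yes, from the white bishop on b7.
King squares — b7: attacked by Nd8; c7: attacked by Pb6; d7: attacked by Nb8; b8: attacked by Pa7; d8: attacked by Ke8.
Legal moves for Black: none.
In check with no legal moves → checkmate.

checkmate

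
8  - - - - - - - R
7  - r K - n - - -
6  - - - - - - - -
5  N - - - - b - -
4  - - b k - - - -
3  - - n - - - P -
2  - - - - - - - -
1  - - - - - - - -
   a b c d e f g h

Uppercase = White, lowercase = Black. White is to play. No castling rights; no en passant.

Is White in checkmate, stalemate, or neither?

neither

White to move; white king on c7.
In check: yes, from the black rook on b7.
King squares — b6: attacked by Rb7; c6: attacked by Ne7; d6: available; b7: available; d7: attacked by Bf5; b8: attacked by Rb7; c8: attacked by Bf5; d8: available.
Legal moves for White: Kd8, Kxb7, Kd6, Nxb7.
White is in check but has 4 legal moves → neither.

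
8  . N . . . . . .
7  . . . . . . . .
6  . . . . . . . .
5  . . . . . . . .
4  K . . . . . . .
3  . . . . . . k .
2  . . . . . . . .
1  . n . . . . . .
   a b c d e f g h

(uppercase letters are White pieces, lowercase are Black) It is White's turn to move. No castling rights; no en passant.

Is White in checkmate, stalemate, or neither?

neither

White to move; white king on a4.
In check: no.
Legal moves for White: Nd7, Nc6, Na6, Kb5, Ka5, Kb4, Kb3.
White has 7 legal moves and is not in check → neither.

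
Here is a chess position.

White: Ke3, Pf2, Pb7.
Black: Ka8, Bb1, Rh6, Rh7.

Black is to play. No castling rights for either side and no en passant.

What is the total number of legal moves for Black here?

Black to move; king on a8.
In check: yes, from the white pawn on b7.
Legal moves: Kb8, Kxb7, Ka7, Rxb7.
Count: 4.

4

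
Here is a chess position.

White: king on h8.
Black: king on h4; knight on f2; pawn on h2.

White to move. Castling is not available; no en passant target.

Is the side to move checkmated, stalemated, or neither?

neither

White to move; white king on h8.
In check: no.
Legal moves for White: Kg8, Kh7, Kg7.
White has 3 legal moves and is not in check → neither.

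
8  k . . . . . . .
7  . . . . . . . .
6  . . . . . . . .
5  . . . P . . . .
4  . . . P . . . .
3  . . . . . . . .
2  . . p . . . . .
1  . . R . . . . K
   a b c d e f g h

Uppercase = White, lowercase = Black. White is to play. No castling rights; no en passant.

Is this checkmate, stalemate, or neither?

neither

White to move; white king on h1.
In check: no.
Legal moves for White: Kh2, Kg2, Kg1, Rxc2, Rg1, Rf1, Re1, Rd1, Rb1, Ra1+, d6.
White has 11 legal moves and is not in check → neither.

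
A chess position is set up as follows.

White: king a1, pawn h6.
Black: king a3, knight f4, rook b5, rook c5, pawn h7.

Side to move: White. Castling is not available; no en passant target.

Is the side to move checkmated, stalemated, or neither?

White to move; white king on a1.
In check: no.
King squares — b1: attacked by Rb5; a2: attacked by Ka3; b2: attacked by Ka3.
Legal moves for White: none.
Not in check and no legal moves → stalemate.

stalemate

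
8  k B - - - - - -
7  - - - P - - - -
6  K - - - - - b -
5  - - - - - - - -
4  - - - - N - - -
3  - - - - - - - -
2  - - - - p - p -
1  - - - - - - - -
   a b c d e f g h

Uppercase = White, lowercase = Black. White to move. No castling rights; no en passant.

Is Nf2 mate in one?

no

After Nf2: black king on a8; in check: no.
Black is not in check, so this cannot be checkmate.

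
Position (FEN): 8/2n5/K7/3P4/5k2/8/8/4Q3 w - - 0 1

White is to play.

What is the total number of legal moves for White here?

White to move; king on a6.
In check: yes, from the black knight on c7.
Legal moves: Kb7, Ka7, Kb6, Ka5.
Count: 4.

4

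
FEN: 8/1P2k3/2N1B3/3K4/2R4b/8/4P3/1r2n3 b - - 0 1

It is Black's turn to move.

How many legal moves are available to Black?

Black to move; king on e7.
In check: yes, from the white knight on c6.
Legal moves: Kf8, Ke8, Kf6.
Count: 3.

3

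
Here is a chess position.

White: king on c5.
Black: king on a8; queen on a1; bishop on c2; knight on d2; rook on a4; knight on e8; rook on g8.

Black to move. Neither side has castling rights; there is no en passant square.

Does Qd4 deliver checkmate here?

no

After Qd4: white king on c5; in check: yes, from the black queen on d4.
White has 2 legal replies: Kc6, Kb5.
In check but a legal move exists → not checkmate.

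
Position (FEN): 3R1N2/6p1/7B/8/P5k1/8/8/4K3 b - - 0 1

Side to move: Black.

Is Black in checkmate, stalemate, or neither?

Black to move; black king on g4.
In check: no.
Legal moves for Black: Kh5, Kf5, Kh4, Kh3, Kg3, Kf3, gxh6, g6, g5.
Black has 9 legal moves and is not in check → neither.

neither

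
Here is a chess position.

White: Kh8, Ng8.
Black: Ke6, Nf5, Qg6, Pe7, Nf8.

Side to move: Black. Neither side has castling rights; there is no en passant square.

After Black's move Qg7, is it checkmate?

After Qg7: white king on h8; in check: yes, from the black queen on g7.
King squares — g7: attacked by Nf5; h7: attacked by Qg7; g8: own knight.
White has no legal moves → checkmate.

yes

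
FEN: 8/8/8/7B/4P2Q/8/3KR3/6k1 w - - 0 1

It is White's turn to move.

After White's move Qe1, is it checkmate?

After Qe1: black king on g1; in check: yes, from the white queen on e1.
King squares — f1: attacked by Qe1; h1: attacked by Qe1; f2: attacked by Qe1; g2: attacked by Re2; h2: attacked by Re2.
Black has no legal moves → checkmate.

yes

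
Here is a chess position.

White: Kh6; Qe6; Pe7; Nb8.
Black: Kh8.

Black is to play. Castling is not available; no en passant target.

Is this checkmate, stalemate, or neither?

Black to move; black king on h8.
In check: no.
King squares — g7: attacked by Kh6; h7: attacked by Kh6; g8: attacked by Qe6.
Legal moves for Black: none.
Not in check and no legal moves → stalemate.

stalemate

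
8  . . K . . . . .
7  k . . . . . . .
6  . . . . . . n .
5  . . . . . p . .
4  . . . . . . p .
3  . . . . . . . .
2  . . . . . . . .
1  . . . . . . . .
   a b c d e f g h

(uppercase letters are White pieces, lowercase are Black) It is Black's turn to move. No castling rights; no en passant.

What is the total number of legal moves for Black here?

11

Black to move; king on a7.
In check: no.
Legal moves: Ka8, Kb6, Ka6, Nh8, Nf8, Ne7+, Ne5, Nh4, Nf4, f4, g3.
Count: 11.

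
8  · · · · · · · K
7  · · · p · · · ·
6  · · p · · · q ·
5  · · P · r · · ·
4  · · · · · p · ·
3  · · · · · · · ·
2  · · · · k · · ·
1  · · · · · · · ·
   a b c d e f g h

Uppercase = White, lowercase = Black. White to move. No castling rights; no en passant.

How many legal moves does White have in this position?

0

White to move; king on h8.
In check: no.
Legal moves: none.
Count: 0.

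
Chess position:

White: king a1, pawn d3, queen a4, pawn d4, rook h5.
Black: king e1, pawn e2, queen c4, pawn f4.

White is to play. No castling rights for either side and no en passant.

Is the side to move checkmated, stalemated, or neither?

White to move; white king on a1.
In check: no.
Legal moves for White include: Rh8, Rh7, Rh6, Rg5, Rf5, Re5, Rd5, Rc5, Rb5, Ra5, Rh4, Rh3, Rh2, Rh1+, Qe8, Qa8, Qd7, Qa7, ... (list truncated; more exist).
White has legal moves and is not in check → neither.

neither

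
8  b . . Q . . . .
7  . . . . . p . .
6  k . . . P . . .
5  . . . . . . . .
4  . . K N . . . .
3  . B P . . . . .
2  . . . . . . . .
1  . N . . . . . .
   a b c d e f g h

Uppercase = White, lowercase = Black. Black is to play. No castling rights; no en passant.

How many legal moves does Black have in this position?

12

Black to move; king on a6.
In check: no.
Legal moves: Bb7, Bc6, Bd5+, Be4, Bf3, Bg2, Bh1, Kb7, Ka7, fxe6, f6, f5.
Count: 12.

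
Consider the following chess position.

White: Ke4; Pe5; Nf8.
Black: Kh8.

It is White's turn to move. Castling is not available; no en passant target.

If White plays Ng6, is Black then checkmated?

After Ng6: black king on h8; in check: yes, from the white knight on g6.
Black has 3 legal replies: Kg8, Kh7, Kg7.
In check but a legal move exists → not checkmate.

no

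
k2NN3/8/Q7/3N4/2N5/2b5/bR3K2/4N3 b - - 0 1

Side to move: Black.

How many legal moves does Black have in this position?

Black to move; king on a8.
In check: yes, from the white queen on a6.
Legal moves: none.
Count: 0.

0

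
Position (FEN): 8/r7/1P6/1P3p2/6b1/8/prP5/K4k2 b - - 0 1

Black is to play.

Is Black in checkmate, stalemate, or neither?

neither

Black to move; black king on f1.
In check: no.
Legal moves for Black include: Ra8, Rh7, Rg7, Rf7, Re7, Rd7, Rc7, Rb7, Ra6, Ra5, Ra4, Ra3, Bh5, Bh3, Bf3, Be2, Bd1, Rxb5, ... (list truncated; more exist).
Black has legal moves and is not in check → neither.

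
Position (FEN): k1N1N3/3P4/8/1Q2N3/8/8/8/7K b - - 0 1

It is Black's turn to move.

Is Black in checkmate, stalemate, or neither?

Black to move; black king on a8.
In check: no.
King squares — a7: attacked by Nc8; b7: attacked by Qb5; b8: attacked by Qb5.
Legal moves for Black: none.
Not in check and no legal moves → stalemate.

stalemate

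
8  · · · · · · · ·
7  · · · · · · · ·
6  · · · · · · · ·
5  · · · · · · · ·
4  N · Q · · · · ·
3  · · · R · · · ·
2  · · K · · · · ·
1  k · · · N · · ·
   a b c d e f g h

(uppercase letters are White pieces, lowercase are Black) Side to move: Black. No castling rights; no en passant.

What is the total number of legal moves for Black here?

Black to move; king on a1.
In check: no.
Legal moves: none.
Count: 0.

0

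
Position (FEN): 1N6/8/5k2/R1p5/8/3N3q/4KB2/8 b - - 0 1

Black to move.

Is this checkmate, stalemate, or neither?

neither

Black to move; black king on f6.
In check: no.
Legal moves for Black include: Kg7, Kf7, Ke7, Kg6, Ke6, Kg5, Kf5, Qh8, Qc8, Qh7, Qd7, Qh6, Qe6+, Qh5+, Qf5, Qh4, Qg4+, Qg3, ... (list truncated; more exist).
Black has legal moves and is not in check → neither.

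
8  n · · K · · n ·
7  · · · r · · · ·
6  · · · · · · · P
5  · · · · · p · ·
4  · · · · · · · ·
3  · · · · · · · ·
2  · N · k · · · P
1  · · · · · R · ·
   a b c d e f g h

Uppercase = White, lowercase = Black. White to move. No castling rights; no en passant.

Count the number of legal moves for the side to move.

White to move; king on d8.
In check: yes, from the black rook on d7.
Legal moves: Ke8, Kc8, Kxd7.
Count: 3.

3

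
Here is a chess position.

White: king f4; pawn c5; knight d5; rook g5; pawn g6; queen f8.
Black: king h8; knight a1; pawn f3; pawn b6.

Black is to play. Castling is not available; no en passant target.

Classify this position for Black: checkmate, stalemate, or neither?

Black to move; black king on h8.
In check: yes, from the white queen on f8.
King squares — g7: attacked by Qf8; h7: attacked by Pg6; g8: attacked by Qf8.
Legal moves for Black: none.
In check with no legal moves → checkmate.

checkmate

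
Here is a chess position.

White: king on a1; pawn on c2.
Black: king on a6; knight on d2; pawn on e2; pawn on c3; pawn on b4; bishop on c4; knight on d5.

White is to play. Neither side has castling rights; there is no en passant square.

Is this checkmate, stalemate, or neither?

White to move; white king on a1.
In check: no.
King squares — b1: attacked by Nd2; a2: attacked by Bc4; b2: attacked by Pc3.
Legal moves for White: none.
Not in check and no legal moves → stalemate.

stalemate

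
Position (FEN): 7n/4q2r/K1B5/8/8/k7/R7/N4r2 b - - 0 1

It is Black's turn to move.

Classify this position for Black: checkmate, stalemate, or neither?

neither

Black to move; black king on a3.
In check: yes, from the white rook on a2.
King squares — a2: available; b2: attacked by Ra2; b3: attacked by Na1; a4: attacked by Ra2; b4: available.
Legal moves for Black: Kb4, Kxa2.
Black is in check but has 2 legal moves → neither.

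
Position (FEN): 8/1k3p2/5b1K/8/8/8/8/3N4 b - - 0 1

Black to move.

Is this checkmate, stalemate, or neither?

Black to move; black king on b7.
In check: no.
Legal moves for Black include: Kc8, Kb8, Ka8, Kc7, Ka7, Kc6, Kb6, Ka6, Bh8, Bd8, Bg7+, Be7, Bg5+, Be5, Bh4, Bd4, Bc3, Bb2, ... (list truncated; more exist).
Black has legal moves and is not in check → neither.

neither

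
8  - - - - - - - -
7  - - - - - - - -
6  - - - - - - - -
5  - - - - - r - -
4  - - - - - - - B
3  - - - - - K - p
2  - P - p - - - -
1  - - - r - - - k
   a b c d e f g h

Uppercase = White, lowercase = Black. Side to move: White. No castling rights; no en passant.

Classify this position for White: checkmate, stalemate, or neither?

neither

White to move; white king on f3.
In check: yes, from the black rook on f5.
King squares — e2: available; f2: attacked by Rf5; g2: attacked by Kh1; e3: available; g3: available; e4: available; f4: attacked by Rf5; g4: available.
Legal moves for White: Kg4, Ke4, Kg3, Ke3, Ke2.
White is in check but has 5 legal moves → neither.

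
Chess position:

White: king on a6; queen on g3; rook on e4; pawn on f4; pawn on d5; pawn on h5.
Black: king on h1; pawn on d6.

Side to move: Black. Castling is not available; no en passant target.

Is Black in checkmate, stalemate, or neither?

Black to move; black king on h1.
In check: no.
King squares — g1: attacked by Qg3; g2: attacked by Qg3; h2: attacked by Qg3.
Legal moves for Black: none.
Not in check and no legal moves → stalemate.

stalemate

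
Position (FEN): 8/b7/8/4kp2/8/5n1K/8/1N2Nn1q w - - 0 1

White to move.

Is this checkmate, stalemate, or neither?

checkmate

White to move; white king on h3.
In check: yes, from the black queen on h1.
King squares — g2: attacked by Qh1; h2: attacked by Nf1; g3: attacked by Nf1; g4: attacked by Pf5; h4: attacked by Qh1.
Legal moves for White: none.
In check with no legal moves → checkmate.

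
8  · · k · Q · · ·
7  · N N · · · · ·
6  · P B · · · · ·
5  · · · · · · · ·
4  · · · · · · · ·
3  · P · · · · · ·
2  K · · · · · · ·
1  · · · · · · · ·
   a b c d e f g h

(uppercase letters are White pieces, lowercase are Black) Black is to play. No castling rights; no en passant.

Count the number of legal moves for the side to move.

Black to move; king on c8.
In check: yes, from the white queen on e8.
Legal moves: none.
Count: 0.

0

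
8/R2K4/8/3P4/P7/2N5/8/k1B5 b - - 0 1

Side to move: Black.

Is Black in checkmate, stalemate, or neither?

Black to move; black king on a1.
In check: no.
King squares — b1: attacked by Nc3; a2: attacked by Nc3; b2: attacked by Bc1.
Legal moves for Black: none.
Not in check and no legal moves → stalemate.

stalemate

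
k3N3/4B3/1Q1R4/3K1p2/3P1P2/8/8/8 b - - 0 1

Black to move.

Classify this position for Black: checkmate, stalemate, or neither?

Black to move; black king on a8.
In check: no.
King squares — a7: attacked by Qb6; b7: attacked by Qb6; b8: attacked by Qb6.
Legal moves for Black: none.
Not in check and no legal moves → stalemate.

stalemate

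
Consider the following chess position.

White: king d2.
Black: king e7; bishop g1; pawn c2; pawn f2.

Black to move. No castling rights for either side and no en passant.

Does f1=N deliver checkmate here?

no

After f1=N: white king on d2; in check: yes, from the black knight on f1.
White has 6 legal replies: Kd3, Kc3, Ke2, Kxc2, Ke1, Kc1.
In check but a legal move exists → not checkmate.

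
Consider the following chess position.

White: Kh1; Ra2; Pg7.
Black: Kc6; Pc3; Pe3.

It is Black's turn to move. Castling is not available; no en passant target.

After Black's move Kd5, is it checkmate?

no

After Kd5: white king on h1; in check: no.
White is not in check, so this cannot be checkmate.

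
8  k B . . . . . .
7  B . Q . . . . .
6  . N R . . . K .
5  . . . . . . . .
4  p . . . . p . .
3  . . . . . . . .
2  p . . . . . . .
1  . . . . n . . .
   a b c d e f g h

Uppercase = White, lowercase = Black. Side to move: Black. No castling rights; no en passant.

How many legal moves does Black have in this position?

Black to move; king on a8.
In check: yes, from the white knight on b6.
Legal moves: none.
Count: 0.

0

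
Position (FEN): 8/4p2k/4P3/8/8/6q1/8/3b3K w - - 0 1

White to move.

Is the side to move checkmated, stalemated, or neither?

stalemate

White to move; white king on h1.
In check: no.
King squares — g1: attacked by Qg3; g2: attacked by Qg3; h2: attacked by Qg3.
Legal moves for White: none.
Not in check and no legal moves → stalemate.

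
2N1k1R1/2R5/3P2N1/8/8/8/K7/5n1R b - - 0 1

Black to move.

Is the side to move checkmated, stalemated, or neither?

Black to move; black king on e8.
In check: yes, from the white rook on g8.
King squares — d7: attacked by Rc7; e7: attacked by Pd6; f7: attacked by Rc7; d8: attacked by Rg8; f8: attacked by Ng6.
Legal moves for Black: none.
In check with no legal moves → checkmate.

checkmate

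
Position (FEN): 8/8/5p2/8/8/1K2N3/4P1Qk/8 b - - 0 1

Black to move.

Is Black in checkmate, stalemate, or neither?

checkmate

Black to move; black king on h2.
In check: yes, from the white queen on g2.
King squares — g1: attacked by Qg2; h1: attacked by Qg2; g2: attacked by Ne3; g3: attacked by Qg2; h3: attacked by Qg2.
Legal moves for Black: none.
In check with no legal moves → checkmate.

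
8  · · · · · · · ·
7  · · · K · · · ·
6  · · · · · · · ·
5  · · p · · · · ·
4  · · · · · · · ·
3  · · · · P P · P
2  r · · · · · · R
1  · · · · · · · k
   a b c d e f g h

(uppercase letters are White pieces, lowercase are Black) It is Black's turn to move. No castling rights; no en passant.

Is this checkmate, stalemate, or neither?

neither

Black to move; black king on h1.
In check: yes, from the white rook on h2.
Legal moves for Black: Kxh2, Kg1, Rxh2.
Black is in check but has 3 legal moves → neither.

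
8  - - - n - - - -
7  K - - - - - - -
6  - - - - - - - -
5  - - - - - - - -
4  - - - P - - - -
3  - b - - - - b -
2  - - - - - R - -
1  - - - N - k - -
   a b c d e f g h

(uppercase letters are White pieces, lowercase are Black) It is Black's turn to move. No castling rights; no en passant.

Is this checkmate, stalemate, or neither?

Black to move; black king on f1.
In check: yes, from the white rook on f2.
King squares — e1: available; g1: available; e2: attacked by Rf2; f2: attacked by Nd1; g2: attacked by Rf2.
Legal moves for Black: Kg1, Ke1, Bxf2.
Black is in check but has 3 legal moves → neither.

neither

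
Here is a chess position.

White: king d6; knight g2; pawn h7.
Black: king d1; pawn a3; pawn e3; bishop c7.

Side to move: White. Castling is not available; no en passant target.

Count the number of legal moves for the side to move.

White to move; king on d6.
In check: yes, from the black bishop on c7.
Legal moves: Ke7, Kd7, Kxc7, Ke6, Kc6, Kd5, Kc5.
Count: 7.

7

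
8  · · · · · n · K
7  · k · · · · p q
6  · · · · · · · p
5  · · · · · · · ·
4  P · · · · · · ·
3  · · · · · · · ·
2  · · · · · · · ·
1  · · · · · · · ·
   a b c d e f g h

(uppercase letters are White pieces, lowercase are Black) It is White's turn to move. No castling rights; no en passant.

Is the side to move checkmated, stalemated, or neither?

checkmate

White to move; white king on h8.
In check: yes, from the black queen on h7.
King squares — g7: attacked by Qh7; h7: attacked by Nf8; g8: attacked by Qh7.
Legal moves for White: none.
In check with no legal moves → checkmate.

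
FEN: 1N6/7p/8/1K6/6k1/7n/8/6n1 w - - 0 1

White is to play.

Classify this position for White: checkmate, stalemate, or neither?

neither

White to move; white king on b5.
In check: no.
Legal moves for White: Nd7, Nc6, Na6, Kc6, Kb6, Ka6, Kc5, Ka5, Kc4, Kb4, Ka4.
White has 11 legal moves and is not in check → neither.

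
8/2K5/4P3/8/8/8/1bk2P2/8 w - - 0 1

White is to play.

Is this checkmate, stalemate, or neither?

neither

White to move; white king on c7.
In check: no.
Legal moves for White: Kd8, Kc8, Kb8, Kd7, Kb7, Kd6, Kc6, Kb6, e7, f3, f4.
White has 11 legal moves and is not in check → neither.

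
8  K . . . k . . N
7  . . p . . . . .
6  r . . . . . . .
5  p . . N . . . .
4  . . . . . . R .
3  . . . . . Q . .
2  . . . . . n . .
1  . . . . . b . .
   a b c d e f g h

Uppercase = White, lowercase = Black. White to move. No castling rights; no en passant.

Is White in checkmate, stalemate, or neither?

White to move; white king on a8.
In check: yes, from the black rook on a6.
Legal moves for White: Kb8, Kb7.
White is in check but has 2 legal moves → neither.

neither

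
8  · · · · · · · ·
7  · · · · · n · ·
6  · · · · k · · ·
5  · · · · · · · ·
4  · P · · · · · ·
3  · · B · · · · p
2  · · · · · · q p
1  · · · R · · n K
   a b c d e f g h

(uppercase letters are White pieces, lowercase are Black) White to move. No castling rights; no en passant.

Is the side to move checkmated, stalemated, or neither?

White to move; white king on h1.
In check: yes, from the black queen on g2.
King squares — g1: attacked by Qg2; g2: attacked by Ph3; h2: attacked by Qg2.
Legal moves for White: none.
In check with no legal moves → checkmate.

checkmate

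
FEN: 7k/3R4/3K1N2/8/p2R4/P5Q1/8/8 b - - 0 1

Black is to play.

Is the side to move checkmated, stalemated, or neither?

Black to move; black king on h8.
In check: no.
King squares — g7: attacked by Qg3; h7: attacked by Nf6; g8: attacked by Qg3.
Legal moves for Black: none.
Not in check and no legal moves → stalemate.

stalemate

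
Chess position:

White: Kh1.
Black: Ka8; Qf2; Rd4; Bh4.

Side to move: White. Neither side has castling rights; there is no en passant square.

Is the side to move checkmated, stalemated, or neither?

stalemate

White to move; white king on h1.
In check: no.
King squares — g1: attacked by Qf2; g2: attacked by Qf2; h2: attacked by Qf2.
Legal moves for White: none.
Not in check and no legal moves → stalemate.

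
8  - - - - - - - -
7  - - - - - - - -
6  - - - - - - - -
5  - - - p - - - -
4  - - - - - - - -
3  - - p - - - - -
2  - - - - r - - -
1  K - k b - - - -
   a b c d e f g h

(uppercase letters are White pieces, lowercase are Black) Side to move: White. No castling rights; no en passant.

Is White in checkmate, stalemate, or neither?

White to move; white king on a1.
In check: no.
King squares — b1: attacked by Kc1; a2: attacked by Re2; b2: attacked by Kc1.
Legal moves for White: none.
Not in check and no legal moves → stalemate.

stalemate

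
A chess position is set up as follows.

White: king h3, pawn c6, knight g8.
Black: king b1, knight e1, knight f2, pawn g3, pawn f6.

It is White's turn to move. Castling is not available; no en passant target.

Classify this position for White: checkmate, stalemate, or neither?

White to move; white king on h3.
In check: yes, from the black knight on f2.
Legal moves for White: Kh4, Kxg3.
White is in check but has 2 legal moves → neither.

neither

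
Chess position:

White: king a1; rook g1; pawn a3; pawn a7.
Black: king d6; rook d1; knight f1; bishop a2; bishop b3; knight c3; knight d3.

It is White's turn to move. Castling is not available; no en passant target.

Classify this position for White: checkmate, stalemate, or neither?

checkmate

White to move; white king on a1.
In check: yes, from the black rook on d1.
King squares — b1: attacked by Rd1; a2: attacked by Bb3; b2: attacked by Nd3.
Legal moves for White: none.
In check with no legal moves → checkmate.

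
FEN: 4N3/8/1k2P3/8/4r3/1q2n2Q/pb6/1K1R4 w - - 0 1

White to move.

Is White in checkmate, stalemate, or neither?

checkmate

White to move; white king on b1.
In check: yes, from the black pawn on a2.
King squares — a1: attacked by Bb2; c1: attacked by Bb2; a2: attacked by Qb3; b2: attacked by Qb3; c2: attacked by Qb3.
Legal moves for White: none.
In check with no legal moves → checkmate.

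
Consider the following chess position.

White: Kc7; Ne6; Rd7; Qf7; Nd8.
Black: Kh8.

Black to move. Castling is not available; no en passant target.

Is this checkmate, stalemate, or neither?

stalemate

Black to move; black king on h8.
In check: no.
King squares — g7: attacked by Ne6; h7: attacked by Qf7; g8: attacked by Qf7.
Legal moves for Black: none.
Not in check and no legal moves → stalemate.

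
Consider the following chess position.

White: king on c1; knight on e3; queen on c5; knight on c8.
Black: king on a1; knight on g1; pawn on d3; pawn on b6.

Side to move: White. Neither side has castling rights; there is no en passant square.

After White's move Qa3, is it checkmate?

After Qa3: black king on a1; in check: yes, from the white queen on a3.
King squares — b1: attacked by Kc1; a2: attacked by Qa3; b2: attacked by Kc1.
Black has no legal moves → checkmate.

yes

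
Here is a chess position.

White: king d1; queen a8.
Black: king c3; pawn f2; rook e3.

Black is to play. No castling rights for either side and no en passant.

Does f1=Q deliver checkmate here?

yes

After f1=Q: white king on d1; in check: yes, from the black queen on f1.
King squares — c1: attacked by Qf1; e1: attacked by Qf1; c2: attacked by Kc3; d2: attacked by Kc3; e2: attacked by Qf1.
White has no legal moves → checkmate.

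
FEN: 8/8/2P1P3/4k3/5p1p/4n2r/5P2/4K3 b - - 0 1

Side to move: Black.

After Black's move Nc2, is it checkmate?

After Nc2: white king on e1; in check: yes, from the black knight on c2.
White has 4 legal replies: Ke2, Kd2, Kf1, Kd1.
In check but a legal move exists → not checkmate.

no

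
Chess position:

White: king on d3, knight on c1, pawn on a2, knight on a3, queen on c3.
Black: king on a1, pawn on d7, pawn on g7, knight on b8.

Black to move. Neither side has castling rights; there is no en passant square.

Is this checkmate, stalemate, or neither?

checkmate

Black to move; black king on a1.
In check: yes, from the white queen on c3.
King squares — b1: attacked by Na3; a2: attacked by Nc1; b2: attacked by Qc3.
Legal moves for Black: none.
In check with no legal moves → checkmate.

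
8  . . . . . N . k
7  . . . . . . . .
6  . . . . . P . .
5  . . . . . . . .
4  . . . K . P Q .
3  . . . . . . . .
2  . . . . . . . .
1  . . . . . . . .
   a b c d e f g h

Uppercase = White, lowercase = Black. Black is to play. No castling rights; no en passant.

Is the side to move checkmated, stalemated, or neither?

stalemate

Black to move; black king on h8.
In check: no.
King squares — g7: attacked by Qg4; h7: attacked by Nf8; g8: attacked by Qg4.
Legal moves for Black: none.
Not in check and no legal moves → stalemate.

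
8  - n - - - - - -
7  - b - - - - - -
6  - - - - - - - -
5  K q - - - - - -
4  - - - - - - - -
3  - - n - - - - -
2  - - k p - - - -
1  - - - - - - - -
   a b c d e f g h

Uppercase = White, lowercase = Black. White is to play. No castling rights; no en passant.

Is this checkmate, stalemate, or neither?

checkmate

White to move; white king on a5.
In check: yes, from the black queen on b5.
King squares — a4: attacked by Nc3; b4: attacked by Qb5; b5: attacked by Nc3; a6: attacked by Qb5; b6: attacked by Qb5.
Legal moves for White: none.
In check with no legal moves → checkmate.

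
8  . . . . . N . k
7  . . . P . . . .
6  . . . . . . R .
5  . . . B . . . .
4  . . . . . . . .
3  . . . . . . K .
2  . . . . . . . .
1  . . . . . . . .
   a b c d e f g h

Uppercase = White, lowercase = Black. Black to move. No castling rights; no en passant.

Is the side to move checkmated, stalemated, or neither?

stalemate

Black to move; black king on h8.
In check: no.
King squares — g7: attacked by Rg6; h7: attacked by Nf8; g8: attacked by Bd5.
Legal moves for Black: none.
Not in check and no legal moves → stalemate.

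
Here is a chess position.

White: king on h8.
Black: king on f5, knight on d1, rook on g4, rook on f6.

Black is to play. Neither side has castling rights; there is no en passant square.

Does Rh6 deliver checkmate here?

After Rh6: white king on h8; in check: yes, from the black rook on h6.
King squares — g7: attacked by Rg4; h7: attacked by Rh6; g8: attacked by Rg4.
White has no legal moves → checkmate.

yes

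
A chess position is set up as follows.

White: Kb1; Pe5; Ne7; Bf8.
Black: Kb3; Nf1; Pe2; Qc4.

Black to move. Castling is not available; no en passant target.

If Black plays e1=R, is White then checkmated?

yes

After e1=R: white king on b1; in check: yes, from the black rook on e1.
King squares — a1: attacked by Re1; c1: attacked by Re1; a2: attacked by Kb3; b2: attacked by Kb3; c2: attacked by Kb3.
White has no legal moves → checkmate.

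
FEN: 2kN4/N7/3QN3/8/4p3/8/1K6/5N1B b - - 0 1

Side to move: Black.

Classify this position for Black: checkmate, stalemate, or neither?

checkmate

Black to move; black king on c8.
In check: yes, from the white knight on a7.
King squares — b7: attacked by Nd8; c7: attacked by Qd6; d7: attacked by Qd6; b8: attacked by Qd6; d8: attacked by Qd6.
Legal moves for Black: none.
In check with no legal moves → checkmate.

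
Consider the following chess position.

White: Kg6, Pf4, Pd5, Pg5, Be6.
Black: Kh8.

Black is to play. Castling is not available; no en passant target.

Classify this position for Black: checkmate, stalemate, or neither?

Black to move; black king on h8.
In check: no.
King squares — g7: attacked by Kg6; h7: attacked by Kg6; g8: attacked by Be6.
Legal moves for Black: none.
Not in check and no legal moves → stalemate.

stalemate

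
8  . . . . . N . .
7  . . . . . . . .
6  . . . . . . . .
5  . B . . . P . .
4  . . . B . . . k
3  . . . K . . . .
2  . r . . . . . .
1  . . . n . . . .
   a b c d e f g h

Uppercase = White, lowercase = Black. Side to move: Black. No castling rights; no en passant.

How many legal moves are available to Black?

19

Black to move; king on h4.
In check: no.
Legal moves: Kh5, Kg5, Kg4, Kh3, Kg3, Rxb5, Rb4, Rb3+, Rh2, Rg2, Rf2, Re2, Rd2+, Rc2, Ra2, Rb1, Ne3, Nc3, Nf2+.
Count: 19.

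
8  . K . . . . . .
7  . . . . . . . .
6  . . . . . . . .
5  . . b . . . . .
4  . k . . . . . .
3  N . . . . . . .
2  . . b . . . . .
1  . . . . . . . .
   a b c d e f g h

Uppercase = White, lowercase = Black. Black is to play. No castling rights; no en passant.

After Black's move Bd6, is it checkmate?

After Bd6: white king on b8; in check: yes, from the black bishop on d6.
White has 4 legal replies: Kc8, Ka8, Kb7, Ka7.
In check but a legal move exists → not checkmate.

no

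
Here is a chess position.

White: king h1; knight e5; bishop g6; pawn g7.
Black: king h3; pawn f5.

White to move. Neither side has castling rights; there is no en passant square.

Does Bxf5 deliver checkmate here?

no

After Bxf5: black king on h3; in check: yes, from the white bishop on f5.
Black has 2 legal replies: Kh4, Kg3.
In check but a legal move exists → not checkmate.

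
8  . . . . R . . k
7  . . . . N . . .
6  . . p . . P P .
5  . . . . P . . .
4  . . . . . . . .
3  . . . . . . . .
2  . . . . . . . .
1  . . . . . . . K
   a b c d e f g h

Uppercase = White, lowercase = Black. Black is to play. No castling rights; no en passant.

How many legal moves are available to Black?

0

Black to move; king on h8.
In check: yes, from the white rook on e8.
Legal moves: none.
Count: 0.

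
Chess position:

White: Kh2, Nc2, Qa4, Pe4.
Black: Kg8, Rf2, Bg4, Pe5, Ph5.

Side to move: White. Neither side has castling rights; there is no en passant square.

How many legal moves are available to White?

White to move; king on h2.
In check: yes, from the black rook on f2.
Legal moves: Kg3, Kh1, Kg1.
Count: 3.

3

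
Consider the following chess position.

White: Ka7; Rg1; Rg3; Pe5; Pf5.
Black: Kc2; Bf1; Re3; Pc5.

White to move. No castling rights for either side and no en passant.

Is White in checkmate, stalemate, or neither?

neither

White to move; white king on a7.
In check: no.
Legal moves for White: Kb8, Ka8, Kb7, Kb6, Rg8, Rg7, Rg6, Rg5, Rg4, Rh3, Rf3, Rxe3, R3g2+, R1g2+, Rh1, Rxf1, f6, e6.
White has 18 legal moves and is not in check → neither.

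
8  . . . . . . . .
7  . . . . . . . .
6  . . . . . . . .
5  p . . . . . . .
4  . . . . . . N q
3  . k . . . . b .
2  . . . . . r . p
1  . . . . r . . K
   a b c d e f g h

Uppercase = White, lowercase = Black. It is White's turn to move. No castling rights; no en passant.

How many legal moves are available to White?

0

White to move; king on h1.
In check: yes, from the black rook on e1.
Legal moves: none.
Count: 0.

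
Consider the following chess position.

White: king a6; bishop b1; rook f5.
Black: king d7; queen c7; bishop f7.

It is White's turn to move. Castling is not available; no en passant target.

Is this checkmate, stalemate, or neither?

neither

White to move; white king on a6.
In check: no.
Legal moves for White: Kb5, Rxf7+, Rf6, Rh5, Rg5, Re5, Rd5+, Rc5, Rb5, Ra5, Rf4, Rf3, Rf2, Rf1, Be4, Bd3, Bc2, Ba2.
White has 18 legal moves and is not in check → neither.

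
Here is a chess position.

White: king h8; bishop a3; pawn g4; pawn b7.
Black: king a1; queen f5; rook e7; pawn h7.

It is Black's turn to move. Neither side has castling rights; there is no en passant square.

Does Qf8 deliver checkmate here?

yes

After Qf8: white king on h8; in check: yes, from the black queen on f8.
King squares — g7: attacked by Re7; h7: attacked by Re7; g8: attacked by Qf8.
White has no legal moves → checkmate.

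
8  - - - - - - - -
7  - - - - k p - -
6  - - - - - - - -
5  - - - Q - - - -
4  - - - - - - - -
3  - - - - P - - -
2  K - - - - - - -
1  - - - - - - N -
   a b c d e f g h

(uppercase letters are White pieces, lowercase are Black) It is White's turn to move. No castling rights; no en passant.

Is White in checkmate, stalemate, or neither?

neither

White to move; white king on a2.
In check: no.
Legal moves for White include: Qd8+, Qa8, Qxf7+, Qd7+, Qb7+, Qe6+, Qd6+, Qc6, Qh5, Qg5+, Qf5, Qe5+, Qc5+, Qb5, Qa5, Qe4+, Qd4, Qc4, ... (list truncated; more exist).
White has legal moves and is not in check → neither.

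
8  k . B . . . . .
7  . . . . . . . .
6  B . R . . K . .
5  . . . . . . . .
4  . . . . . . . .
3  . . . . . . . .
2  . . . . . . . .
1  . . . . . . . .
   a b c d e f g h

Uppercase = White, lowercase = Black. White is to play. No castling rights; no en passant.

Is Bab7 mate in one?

After Bab7: black king on a8; in check: yes, from the white bishop on b7.
Black has 2 legal replies: Kb8, Ka7.
In check but a legal move exists → not checkmate.

no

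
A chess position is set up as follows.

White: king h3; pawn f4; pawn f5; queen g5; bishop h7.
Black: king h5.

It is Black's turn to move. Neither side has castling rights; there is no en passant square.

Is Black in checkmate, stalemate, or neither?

Black to move; black king on h5.
In check: yes, from the white queen on g5.
King squares — g4: attacked by Kh3; h4: attacked by Kh3; g5: attacked by Pf4; g6: attacked by Pf5; h6: attacked by Qg5.
Legal moves for Black: none.
In check with no legal moves → checkmate.

checkmate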